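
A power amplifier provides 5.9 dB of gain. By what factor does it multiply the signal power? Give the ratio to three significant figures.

Power ratio = 10^(dB/10).
10^(5.9/10) = 10^(0.5900) = 3.89.

3.89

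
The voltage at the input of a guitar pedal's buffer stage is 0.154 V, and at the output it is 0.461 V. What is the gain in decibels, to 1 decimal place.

9.5 dB

Voltage ratio → dB uses the 20·log₁₀ form:
20·log₁₀(0.461/0.154) = 20·log₁₀(2.994) = 9.5 dB.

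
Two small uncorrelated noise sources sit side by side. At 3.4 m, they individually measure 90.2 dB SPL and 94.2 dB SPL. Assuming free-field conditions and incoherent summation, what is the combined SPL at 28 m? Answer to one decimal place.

77.3 dB SPL

Combined at 3.4 m: 10·log₁₀(10^(90.2/10)+10^(94.2/10)) = 95.66 dB SPL.
Then apply −20·log₁₀(28/3.4) = -18.31 dB → 77.3 dB SPL.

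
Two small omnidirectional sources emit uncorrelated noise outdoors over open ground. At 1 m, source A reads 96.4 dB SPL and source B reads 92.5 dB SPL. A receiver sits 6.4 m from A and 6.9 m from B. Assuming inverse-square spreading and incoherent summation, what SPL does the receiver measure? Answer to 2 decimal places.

At the listener: L_A = 96.4 − 20·log₁₀(6.4) = 80.276 dB; L_B = 92.5 − 20·log₁₀(6.9) = 75.723 dB.
Combined: 10·log₁₀(10^(80.276/10)+10^(75.723/10)) = 81.58 dB SPL.

81.58 dB SPL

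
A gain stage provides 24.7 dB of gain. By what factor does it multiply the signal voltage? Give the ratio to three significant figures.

Voltage ratio = 10^(dB/20).
10^(24.7/20) = 10^(1.235) = 17.2.

17.2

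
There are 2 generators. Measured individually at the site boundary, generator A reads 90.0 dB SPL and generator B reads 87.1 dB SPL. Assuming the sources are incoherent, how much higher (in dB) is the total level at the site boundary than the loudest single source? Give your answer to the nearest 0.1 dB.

1.8 dB

Uncorrelated sources add in intensity (power), not in dB.
L_total = 10·log₁₀(10^(90.0/10) + 10^(87.1/10)) = 91.80 dB SPL.
Excess over the loudest (90.0 dB): 91.80 − 90.0 = 1.8 dB.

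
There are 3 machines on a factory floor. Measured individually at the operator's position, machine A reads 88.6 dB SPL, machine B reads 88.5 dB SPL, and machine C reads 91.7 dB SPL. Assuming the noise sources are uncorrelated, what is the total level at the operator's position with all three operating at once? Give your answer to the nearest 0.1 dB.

94.6 dB SPL

Uncorrelated sources add in intensity (power), not in dB.
L_total = 10·log₁₀(10^(88.6/10) + 10^(88.5/10) + 10^(91.7/10)) = 10·log₁₀(2911000000) = 94.6 dB SPL.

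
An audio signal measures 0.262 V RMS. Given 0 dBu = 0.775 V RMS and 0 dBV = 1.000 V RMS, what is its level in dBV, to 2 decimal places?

dBV = 20·log₁₀(V / 1.000 V).
20·log₁₀(0.262/1.000) = -11.63 dBV.

-11.63 dBV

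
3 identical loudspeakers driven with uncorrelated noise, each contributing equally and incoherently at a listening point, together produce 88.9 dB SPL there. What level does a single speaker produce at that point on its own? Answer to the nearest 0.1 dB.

3 equal incoherent sources add 10·log₁₀(3) = 4.77 dB over one source.
L_one = 88.9 − 4.77 = 84.1 dB SPL.

84.1 dB SPL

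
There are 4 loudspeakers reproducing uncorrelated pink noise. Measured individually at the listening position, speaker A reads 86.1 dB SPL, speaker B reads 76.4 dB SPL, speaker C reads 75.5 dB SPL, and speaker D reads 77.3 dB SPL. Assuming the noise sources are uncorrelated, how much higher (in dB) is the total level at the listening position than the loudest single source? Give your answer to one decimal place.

1.2 dB

Add the sources as powers (linear), then convert back to dB:
L_total = 10·log₁₀(10^(86.1/10) + 10^(76.4/10) + 10^(75.5/10) + 10^(77.3/10)) = 87.33 dB SPL.
Excess over the loudest (86.1 dB): 87.33 − 86.1 = 1.2 dB.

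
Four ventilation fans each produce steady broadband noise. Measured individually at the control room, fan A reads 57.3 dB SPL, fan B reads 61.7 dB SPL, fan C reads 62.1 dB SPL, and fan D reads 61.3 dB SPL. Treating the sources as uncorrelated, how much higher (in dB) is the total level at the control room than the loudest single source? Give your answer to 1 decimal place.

Incoherent sources sum as intensities:
L_total = 10·log₁₀(10^(57.3/10) + 10^(61.7/10) + 10^(62.1/10) + 10^(61.3/10)) = 66.98 dB SPL.
Excess over the loudest (62.1 dB): 66.98 − 62.1 = 4.9 dB.

4.9 dB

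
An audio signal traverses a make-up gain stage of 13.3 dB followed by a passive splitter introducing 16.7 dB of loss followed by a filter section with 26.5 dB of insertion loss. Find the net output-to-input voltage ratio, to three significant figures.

Net gain = 13.3 + (−16.7) + (−26.5) = -29.9 dB.
Voltage ratio = 10^(-29.9/20) = 0.0320.

0.0320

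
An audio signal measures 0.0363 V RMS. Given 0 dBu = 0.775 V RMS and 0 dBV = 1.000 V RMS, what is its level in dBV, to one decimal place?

-28.8 dBV

dBV = 20·log₁₀(V / 1.000 V).
20·log₁₀(0.0363/1.000) = -28.8 dBV.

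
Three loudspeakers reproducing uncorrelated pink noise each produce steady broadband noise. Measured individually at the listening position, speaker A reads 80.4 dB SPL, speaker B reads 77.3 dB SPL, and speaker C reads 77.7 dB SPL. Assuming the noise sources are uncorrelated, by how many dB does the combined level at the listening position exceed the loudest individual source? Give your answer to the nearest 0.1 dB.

Add the sources as powers (linear), then convert back to dB:
L_total = 10·log₁₀(10^(80.4/10) + 10^(77.3/10) + 10^(77.7/10)) = 83.47 dB SPL.
Excess over the loudest (80.4 dB): 83.47 − 80.4 = 3.1 dB.

3.1 dB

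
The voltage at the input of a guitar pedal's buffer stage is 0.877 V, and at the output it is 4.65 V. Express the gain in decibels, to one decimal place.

Voltage ratio → dB uses the 20·log₁₀ form:
20·log₁₀(4.65/0.877) = 20·log₁₀(5.302) = 14.5 dB.

14.5 dB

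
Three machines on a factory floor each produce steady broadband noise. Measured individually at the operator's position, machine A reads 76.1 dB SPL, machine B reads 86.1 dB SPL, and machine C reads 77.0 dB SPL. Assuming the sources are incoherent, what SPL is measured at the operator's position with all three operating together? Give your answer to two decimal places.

86.97 dB SPL

Uncorrelated sources add in intensity (power), not in dB.
L_total = 10·log₁₀(10^(76.1/10) + 10^(86.1/10) + 10^(77.0/10)) = 10·log₁₀(498200000) = 86.97 dB SPL.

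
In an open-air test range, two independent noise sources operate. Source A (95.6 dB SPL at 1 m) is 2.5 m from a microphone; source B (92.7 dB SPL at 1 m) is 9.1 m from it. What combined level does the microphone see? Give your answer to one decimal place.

87.8 dB SPL

At the listener: L_A = 95.6 − 20·log₁₀(2.5) = 87.64 dB; L_B = 92.7 − 20·log₁₀(9.1) = 73.52 dB.
Combined: 10·log₁₀(10^(87.64/10)+10^(73.52/10)) = 87.8 dB SPL.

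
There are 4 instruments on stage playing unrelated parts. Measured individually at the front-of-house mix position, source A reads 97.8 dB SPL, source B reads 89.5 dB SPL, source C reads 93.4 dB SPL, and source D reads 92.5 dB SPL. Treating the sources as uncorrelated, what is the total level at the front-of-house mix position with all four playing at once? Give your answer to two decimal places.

Uncorrelated sources add in intensity (power), not in dB.
L_total = 10·log₁₀(10^(97.8/10) + 10^(89.5/10) + 10^(93.4/10) + 10^(92.5/10)) = 10·log₁₀(10883000000) = 100.37 dB SPL.

100.37 dB SPL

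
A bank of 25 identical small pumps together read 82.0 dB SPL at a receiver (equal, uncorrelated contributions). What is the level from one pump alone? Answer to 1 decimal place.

25 equal incoherent sources add 10·log₁₀(25) = 13.98 dB over one source.
L_one = 82.0 − 13.98 = 68.0 dB SPL.

68.0 dB SPL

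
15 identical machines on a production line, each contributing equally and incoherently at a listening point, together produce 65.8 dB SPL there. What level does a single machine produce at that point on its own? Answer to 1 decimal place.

54.0 dB SPL

15 equal incoherent sources add 10·log₁₀(15) = 11.76 dB over one source.
L_one = 65.8 − 11.76 = 54.0 dB SPL.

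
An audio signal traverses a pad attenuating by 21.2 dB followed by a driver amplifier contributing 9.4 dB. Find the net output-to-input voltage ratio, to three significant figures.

0.257

Net gain = (−21.2) + 9.4 = -11.8 dB.
Voltage ratio = 10^(-11.8/20) = 0.257.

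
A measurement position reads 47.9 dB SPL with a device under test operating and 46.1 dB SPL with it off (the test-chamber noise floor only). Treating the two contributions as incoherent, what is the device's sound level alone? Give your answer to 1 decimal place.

Subtract intensities: L_src = 10·log₁₀(10^(L_total/10) − 10^(L_bg/10)).
L_src = 10·log₁₀(10^(47.9/10) − 10^(46.1/10)) = 10·log₁₀(20920) = 43.2 dB SPL.

43.2 dB SPL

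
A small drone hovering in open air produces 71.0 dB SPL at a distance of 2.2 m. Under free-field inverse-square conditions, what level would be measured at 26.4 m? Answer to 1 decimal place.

For a point source in a free field, ΔL = −20·log₁₀(d₂/d₁).
ΔL = −20·log₁₀(26.4/2.2) = -21.58 dB, so L₂ = 71.0 + (-21.58) = 49.4 dB SPL.

49.4 dB SPL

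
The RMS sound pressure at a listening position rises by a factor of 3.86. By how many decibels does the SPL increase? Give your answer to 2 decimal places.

SPL change from a pressure ratio uses the 20·log₁₀ form:
20·log₁₀(3.86) = 11.73 dB.

11.73 dB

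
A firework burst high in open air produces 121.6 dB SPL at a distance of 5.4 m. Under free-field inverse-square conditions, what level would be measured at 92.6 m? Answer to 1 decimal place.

For a point source in a free field, ΔL = −20·log₁₀(d₂/d₁).
ΔL = −20·log₁₀(92.6/5.4) = -24.68 dB, so L₂ = 121.6 + (-24.68) = 96.9 dB SPL.

96.9 dB SPL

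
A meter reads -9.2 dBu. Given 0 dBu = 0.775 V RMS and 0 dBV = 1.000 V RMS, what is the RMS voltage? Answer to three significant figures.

0.269 V

V = 0.775 V × 10^(-9.2/20).
= 0.775 × 0.3467 = 0.269 V.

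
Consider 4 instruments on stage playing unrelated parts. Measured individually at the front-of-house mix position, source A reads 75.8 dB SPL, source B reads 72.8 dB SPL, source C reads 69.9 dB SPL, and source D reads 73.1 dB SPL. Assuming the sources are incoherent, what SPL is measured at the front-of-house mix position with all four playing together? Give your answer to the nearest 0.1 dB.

79.4 dB SPL

Add the sources as powers (linear), then convert back to dB:
L_total = 10·log₁₀(10^(75.8/10) + 10^(72.8/10) + 10^(69.9/10) + 10^(73.1/10)) = 10·log₁₀(87260000) = 79.4 dB SPL.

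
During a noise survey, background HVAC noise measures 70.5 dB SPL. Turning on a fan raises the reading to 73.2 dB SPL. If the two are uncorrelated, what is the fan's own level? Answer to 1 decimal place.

Remove the background by subtracting linear intensities:
L_src = 10·log₁₀(10^(73.2/10) − 10^(70.5/10)) = 10·log₁₀(9673000) = 69.9 dB SPL.

69.9 dB SPL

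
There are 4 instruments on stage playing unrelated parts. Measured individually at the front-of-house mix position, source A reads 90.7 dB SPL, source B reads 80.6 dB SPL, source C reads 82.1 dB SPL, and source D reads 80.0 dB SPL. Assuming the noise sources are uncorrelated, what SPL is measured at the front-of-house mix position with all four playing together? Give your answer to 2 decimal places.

91.91 dB SPL

Add the sources as powers (linear), then convert back to dB:
L_total = 10·log₁₀(10^(90.7/10) + 10^(80.6/10) + 10^(82.1/10) + 10^(80.0/10)) = 10·log₁₀(1552000000) = 91.91 dB SPL.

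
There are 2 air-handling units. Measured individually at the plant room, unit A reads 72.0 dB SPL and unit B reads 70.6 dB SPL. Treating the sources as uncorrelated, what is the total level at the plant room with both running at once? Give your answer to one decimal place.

Incoherent sources sum as intensities:
L_total = 10·log₁₀(10^(72.0/10) + 10^(70.6/10)) = 10·log₁₀(27330000) = 74.4 dB SPL.

74.4 dB SPL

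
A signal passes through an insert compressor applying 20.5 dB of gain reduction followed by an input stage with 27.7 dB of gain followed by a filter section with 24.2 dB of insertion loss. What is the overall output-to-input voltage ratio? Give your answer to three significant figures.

0.141

Net gain = (−20.5) + 27.7 + (−24.2) = -17.0 dB.
Voltage ratio = 10^(-17.0/20) = 0.141.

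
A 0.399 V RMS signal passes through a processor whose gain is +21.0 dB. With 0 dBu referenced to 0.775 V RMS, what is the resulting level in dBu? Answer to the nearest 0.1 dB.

Input level: 20·log₁₀(0.399/0.775) = -5.77 dBu.
Output: -5.77 + 21.0 = +15.2 dBu.

+15.2 dBu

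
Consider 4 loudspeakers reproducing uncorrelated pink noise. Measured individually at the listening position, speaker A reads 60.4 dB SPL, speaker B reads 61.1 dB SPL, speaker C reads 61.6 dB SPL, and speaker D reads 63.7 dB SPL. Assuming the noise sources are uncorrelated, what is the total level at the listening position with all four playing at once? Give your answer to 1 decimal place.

67.9 dB SPL

Uncorrelated sources add in intensity (power), not in dB.
L_total = 10·log₁₀(10^(60.4/10) + 10^(61.1/10) + 10^(61.6/10) + 10^(63.7/10)) = 10·log₁₀(6174000) = 67.9 dB SPL.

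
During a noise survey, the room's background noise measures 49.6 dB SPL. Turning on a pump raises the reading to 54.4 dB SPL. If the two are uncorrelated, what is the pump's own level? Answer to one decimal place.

52.7 dB SPL

Background correction is a power subtraction:
L_src = 10·log₁₀(10^(54.4/10) − 10^(49.6/10)) = 10·log₁₀(184200) = 52.7 dB SPL.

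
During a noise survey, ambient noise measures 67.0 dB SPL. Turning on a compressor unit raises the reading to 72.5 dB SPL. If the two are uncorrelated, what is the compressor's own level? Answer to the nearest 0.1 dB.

71.1 dB SPL

Remove the background by subtracting linear intensities:
L_src = 10·log₁₀(10^(72.5/10) − 10^(67.0/10)) = 10·log₁₀(12770000) = 71.1 dB SPL.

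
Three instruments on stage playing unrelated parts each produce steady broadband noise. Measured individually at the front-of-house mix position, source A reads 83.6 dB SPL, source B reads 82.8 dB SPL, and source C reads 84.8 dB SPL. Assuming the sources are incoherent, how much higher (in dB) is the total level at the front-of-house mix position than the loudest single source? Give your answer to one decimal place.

3.8 dB

Uncorrelated sources add in intensity (power), not in dB.
L_total = 10·log₁₀(10^(83.6/10) + 10^(82.8/10) + 10^(84.8/10)) = 88.58 dB SPL.
Excess over the loudest (84.8 dB): 88.58 − 84.8 = 3.8 dB.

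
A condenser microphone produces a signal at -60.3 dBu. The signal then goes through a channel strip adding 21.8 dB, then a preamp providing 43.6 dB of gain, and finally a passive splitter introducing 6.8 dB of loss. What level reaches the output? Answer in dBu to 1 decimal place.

-1.7 dBu

Cascaded gains and losses add directly in dB.
-60.3 + 21.8 + 43.6 − 6.8 = -1.7 dBu.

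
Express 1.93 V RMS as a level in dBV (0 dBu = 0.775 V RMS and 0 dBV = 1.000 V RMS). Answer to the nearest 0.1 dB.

dBV = 20·log₁₀(V / 1.000 V).
20·log₁₀(1.93/1.000) = +5.7 dBV.

+5.7 dBV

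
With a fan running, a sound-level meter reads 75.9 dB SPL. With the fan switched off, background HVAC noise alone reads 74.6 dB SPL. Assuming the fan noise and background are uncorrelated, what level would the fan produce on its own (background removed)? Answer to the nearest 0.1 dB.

70.0 dB SPL

Remove the background by subtracting linear intensities:
L_src = 10·log₁₀(10^(75.9/10) − 10^(74.6/10)) = 10·log₁₀(10060000) = 70.0 dB SPL.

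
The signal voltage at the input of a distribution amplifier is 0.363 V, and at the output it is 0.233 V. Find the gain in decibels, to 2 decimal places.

For a voltage ratio, dB = 20·log₁₀(V₂/V₁).
20·log₁₀(0.233/0.363) = 20·log₁₀(0.6419) = -3.85 dB.

-3.85 dB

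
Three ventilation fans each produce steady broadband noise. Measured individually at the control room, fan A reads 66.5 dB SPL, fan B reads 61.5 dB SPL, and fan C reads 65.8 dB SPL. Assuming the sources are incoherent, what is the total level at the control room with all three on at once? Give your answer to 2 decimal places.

Incoherent sources sum as intensities:
L_total = 10·log₁₀(10^(66.5/10) + 10^(61.5/10) + 10^(65.8/10)) = 10·log₁₀(9681000) = 69.86 dB SPL.

69.86 dB SPL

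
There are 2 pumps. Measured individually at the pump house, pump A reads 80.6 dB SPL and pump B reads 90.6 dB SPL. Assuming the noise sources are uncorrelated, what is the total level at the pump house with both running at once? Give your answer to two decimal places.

91.01 dB SPL

Uncorrelated sources add in intensity (power), not in dB.
L_total = 10·log₁₀(10^(80.6/10) + 10^(90.6/10)) = 10·log₁₀(1263000000) = 91.01 dB SPL.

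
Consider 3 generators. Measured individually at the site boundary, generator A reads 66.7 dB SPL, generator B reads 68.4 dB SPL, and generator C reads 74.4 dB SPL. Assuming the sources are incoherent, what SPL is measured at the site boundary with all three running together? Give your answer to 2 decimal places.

75.93 dB SPL

Uncorrelated sources add in intensity (power), not in dB.
L_total = 10·log₁₀(10^(66.7/10) + 10^(68.4/10) + 10^(74.4/10)) = 10·log₁₀(39140000) = 75.93 dB SPL.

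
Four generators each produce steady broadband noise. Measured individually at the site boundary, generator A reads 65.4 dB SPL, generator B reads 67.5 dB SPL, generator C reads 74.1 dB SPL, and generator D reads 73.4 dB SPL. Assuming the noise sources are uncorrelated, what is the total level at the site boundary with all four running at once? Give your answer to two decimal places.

77.53 dB SPL

Incoherent sources sum as intensities:
L_total = 10·log₁₀(10^(65.4/10) + 10^(67.5/10) + 10^(74.1/10) + 10^(73.4/10)) = 10·log₁₀(56670000) = 77.53 dB SPL.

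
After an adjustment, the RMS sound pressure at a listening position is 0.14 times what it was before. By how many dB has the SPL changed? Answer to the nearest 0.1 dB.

-17.1 dB

SPL change from a pressure ratio uses the 20·log₁₀ form:
20·log₁₀(0.14) = -17.1 dB.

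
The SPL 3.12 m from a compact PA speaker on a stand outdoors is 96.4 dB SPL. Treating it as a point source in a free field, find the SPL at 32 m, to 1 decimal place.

Free-field point source: level drops by 20·log₁₀ of the distance ratio.
ΔL = −20·log₁₀(32/3.12) = -20.22 dB, so L₂ = 96.4 + (-20.22) = 76.2 dB SPL.

76.2 dB SPL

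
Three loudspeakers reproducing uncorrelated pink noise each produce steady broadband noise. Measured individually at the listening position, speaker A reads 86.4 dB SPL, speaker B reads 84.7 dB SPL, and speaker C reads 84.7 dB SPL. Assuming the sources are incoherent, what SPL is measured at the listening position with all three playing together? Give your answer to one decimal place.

Add the sources as powers (linear), then convert back to dB:
L_total = 10·log₁₀(10^(86.4/10) + 10^(84.7/10) + 10^(84.7/10)) = 10·log₁₀(1027000000) = 90.1 dB SPL.

90.1 dB SPL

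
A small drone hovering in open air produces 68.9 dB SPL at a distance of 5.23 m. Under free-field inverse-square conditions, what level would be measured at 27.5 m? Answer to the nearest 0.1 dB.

54.5 dB SPL

Inverse-square spreading gives ΔL = −20·log₁₀(d₂/d₁).
ΔL = −20·log₁₀(27.5/5.23) = -14.42 dB, so L₂ = 68.9 + (-14.42) = 54.5 dB SPL.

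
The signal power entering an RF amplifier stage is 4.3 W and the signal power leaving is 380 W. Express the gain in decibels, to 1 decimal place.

19.5 dB

Power ratio → dB uses the 10·log₁₀ form:
10·log₁₀(380/4.3) = 10·log₁₀(88.37) = 19.5 dB.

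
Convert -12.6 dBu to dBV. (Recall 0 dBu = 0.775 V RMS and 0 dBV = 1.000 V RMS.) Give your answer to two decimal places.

-14.81 dBV

The offset between the scales is 20·log₁₀(0.775/1.000) = −2.214 dB.
So dBV = -12.6 − 2.214 = -14.81 dBV.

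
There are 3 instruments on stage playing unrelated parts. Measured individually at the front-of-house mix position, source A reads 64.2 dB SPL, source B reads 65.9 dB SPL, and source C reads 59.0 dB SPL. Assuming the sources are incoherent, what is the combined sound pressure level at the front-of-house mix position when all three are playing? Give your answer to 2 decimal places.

68.64 dB SPL

Add the sources as powers (linear), then convert back to dB:
L_total = 10·log₁₀(10^(64.2/10) + 10^(65.9/10) + 10^(59.0/10)) = 10·log₁₀(7315000) = 68.64 dB SPL.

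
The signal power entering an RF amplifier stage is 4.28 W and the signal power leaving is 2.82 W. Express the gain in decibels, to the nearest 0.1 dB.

-1.8 dB

For a power ratio, dB = 10·log₁₀(P₂/P₁).
10·log₁₀(2.82/4.28) = 10·log₁₀(0.6589) = -1.8 dB.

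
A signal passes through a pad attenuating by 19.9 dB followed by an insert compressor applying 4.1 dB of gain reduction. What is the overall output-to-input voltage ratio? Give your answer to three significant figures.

Net gain = (−19.9) + (−4.1) = -24.0 dB.
Voltage ratio = 10^(-24.0/20) = 0.0631.

0.0631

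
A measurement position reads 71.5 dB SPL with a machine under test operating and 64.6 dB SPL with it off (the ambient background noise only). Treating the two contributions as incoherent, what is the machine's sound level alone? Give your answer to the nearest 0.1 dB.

70.5 dB SPL

Subtract intensities: L_src = 10·log₁₀(10^(L_total/10) − 10^(L_bg/10)).
L_src = 10·log₁₀(10^(71.5/10) − 10^(64.6/10)) = 10·log₁₀(11240000) = 70.5 dB SPL.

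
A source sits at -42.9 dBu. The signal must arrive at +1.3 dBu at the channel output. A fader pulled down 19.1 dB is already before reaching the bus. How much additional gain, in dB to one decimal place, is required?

63.3 dB

The required make-up gain is the shortfall in the dB sum.
G = +1.3 − (-42.9) + 19.1 = 63.3 dB.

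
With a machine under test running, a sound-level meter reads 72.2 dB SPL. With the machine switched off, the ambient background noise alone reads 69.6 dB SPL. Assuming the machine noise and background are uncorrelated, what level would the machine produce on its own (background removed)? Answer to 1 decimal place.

68.7 dB SPL

Background correction is a power subtraction:
L_src = 10·log₁₀(10^(72.2/10) − 10^(69.6/10)) = 10·log₁₀(7476000) = 68.7 dB SPL.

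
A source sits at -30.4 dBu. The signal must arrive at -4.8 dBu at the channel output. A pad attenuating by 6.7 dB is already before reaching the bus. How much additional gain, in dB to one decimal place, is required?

The required make-up gain is the shortfall in the dB sum.
G = -4.8 − (-30.4) + 6.7 = 32.3 dB.

32.3 dB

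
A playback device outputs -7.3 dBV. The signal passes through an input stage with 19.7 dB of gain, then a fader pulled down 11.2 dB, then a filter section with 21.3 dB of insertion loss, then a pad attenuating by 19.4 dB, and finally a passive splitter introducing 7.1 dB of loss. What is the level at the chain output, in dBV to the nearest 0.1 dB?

-46.6 dBV

Cascaded gains and losses add directly in dB.
-7.3 + 19.7 − 11.2 − 21.3 − 19.4 − 7.1 = -46.6 dBV.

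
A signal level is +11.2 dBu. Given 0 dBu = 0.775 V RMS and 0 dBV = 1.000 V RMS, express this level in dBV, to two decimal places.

+8.99 dBV

The offset between the scales is 20·log₁₀(0.775/1.000) = −2.214 dB.
So dBV = +11.2 − 2.214 = +8.99 dBV.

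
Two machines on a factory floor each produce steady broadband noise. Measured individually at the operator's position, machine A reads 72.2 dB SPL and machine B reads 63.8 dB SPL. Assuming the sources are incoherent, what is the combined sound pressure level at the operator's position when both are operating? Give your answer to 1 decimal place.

Incoherent sources sum as intensities:
L_total = 10·log₁₀(10^(72.2/10) + 10^(63.8/10)) = 10·log₁₀(18990000) = 72.8 dB SPL.

72.8 dB SPL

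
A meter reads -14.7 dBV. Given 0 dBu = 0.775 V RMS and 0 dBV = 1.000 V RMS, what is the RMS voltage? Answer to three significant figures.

V = 1.000 V × 10^(-14.7/20).
= 1.000 × 0.1841 = 0.184 V.

0.184 V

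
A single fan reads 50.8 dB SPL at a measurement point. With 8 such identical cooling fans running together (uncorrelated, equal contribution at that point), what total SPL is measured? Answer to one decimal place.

59.8 dB SPL

8 equal incoherent sources raise the level by 10·log₁₀(8) = 9.03 dB.
L_total = 50.8 + 9.03 = 59.8 dB SPL.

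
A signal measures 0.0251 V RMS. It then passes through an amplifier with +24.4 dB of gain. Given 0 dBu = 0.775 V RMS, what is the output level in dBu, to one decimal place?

-5.4 dBu

Input level: 20·log₁₀(0.0251/0.775) = -29.79 dBu.
Output: -29.79 + 24.4 = -5.4 dBu.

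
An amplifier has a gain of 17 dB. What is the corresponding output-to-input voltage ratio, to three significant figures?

Voltage ratio = 10^(dB/20).
10^(17/20) = 10^(0.8500) = 7.08.

7.08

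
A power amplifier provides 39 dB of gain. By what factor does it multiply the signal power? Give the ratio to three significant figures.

Power ratio = 10^(dB/10).
10^(39/10) = 10^(3.900) = 7940.

7940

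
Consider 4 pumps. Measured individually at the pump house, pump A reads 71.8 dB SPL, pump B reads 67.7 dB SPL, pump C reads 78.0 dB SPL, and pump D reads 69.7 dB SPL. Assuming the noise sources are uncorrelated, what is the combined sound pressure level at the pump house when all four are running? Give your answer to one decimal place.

79.7 dB SPL

Add the sources as powers (linear), then convert back to dB:
L_total = 10·log₁₀(10^(71.8/10) + 10^(67.7/10) + 10^(78.0/10) + 10^(69.7/10)) = 10·log₁₀(93450000) = 79.7 dB SPL.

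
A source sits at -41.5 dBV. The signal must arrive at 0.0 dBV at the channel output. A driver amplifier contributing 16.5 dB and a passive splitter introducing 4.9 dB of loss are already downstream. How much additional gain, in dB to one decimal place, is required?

29.9 dB

The required make-up gain is the shortfall in the dB sum.
G = 0.0 − (-41.5) − 16.5 + 4.9 = 29.9 dB.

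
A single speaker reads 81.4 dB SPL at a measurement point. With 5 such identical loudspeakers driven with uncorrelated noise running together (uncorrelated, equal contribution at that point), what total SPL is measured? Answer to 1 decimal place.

5 equal incoherent sources raise the level by 10·log₁₀(5) = 6.99 dB.
L_total = 81.4 + 6.99 = 88.4 dB SPL.

88.4 dB SPL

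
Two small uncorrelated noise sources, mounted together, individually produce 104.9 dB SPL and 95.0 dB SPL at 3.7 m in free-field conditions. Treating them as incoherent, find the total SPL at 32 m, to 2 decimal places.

Combined at 3.7 m: 10·log₁₀(10^(104.9/10)+10^(95.0/10)) = 105.323 dB SPL.
Then apply −20·log₁₀(32/3.7) = -18.739 dB → 86.58 dB SPL.

86.58 dB SPL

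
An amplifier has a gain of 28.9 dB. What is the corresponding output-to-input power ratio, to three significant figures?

776

Power ratio = 10^(dB/10).
10^(28.9/10) = 10^(2.890) = 776.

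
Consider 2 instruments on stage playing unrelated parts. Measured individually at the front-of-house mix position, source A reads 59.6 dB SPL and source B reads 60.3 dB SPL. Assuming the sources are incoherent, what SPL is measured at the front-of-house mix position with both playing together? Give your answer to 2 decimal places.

62.97 dB SPL

Add the sources as powers (linear), then convert back to dB:
L_total = 10·log₁₀(10^(59.6/10) + 10^(60.3/10)) = 10·log₁₀(1984000) = 62.97 dB SPL.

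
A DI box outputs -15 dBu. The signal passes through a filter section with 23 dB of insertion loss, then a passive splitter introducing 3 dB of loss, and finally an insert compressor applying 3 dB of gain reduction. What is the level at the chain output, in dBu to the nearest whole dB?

Cascaded gains and losses add directly in dB.
-15 − 23 − 3 − 3 = -44 dBu.

-44 dBu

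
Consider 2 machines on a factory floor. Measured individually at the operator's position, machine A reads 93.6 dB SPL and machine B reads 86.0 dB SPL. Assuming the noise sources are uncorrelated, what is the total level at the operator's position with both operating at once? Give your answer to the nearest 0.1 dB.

Incoherent sources sum as intensities:
L_total = 10·log₁₀(10^(93.6/10) + 10^(86.0/10)) = 10·log₁₀(2689000000) = 94.3 dB SPL.

94.3 dB SPL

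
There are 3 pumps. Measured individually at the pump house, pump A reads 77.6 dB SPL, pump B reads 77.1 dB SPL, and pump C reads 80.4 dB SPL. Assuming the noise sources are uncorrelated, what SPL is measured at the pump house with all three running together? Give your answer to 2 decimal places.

Incoherent sources sum as intensities:
L_total = 10·log₁₀(10^(77.6/10) + 10^(77.1/10) + 10^(80.4/10)) = 10·log₁₀(218500000) = 83.39 dB SPL.

83.39 dB SPL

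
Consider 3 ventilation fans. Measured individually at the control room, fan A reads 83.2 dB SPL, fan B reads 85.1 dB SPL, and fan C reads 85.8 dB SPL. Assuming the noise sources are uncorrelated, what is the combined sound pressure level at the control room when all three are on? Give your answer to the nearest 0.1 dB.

89.6 dB SPL

Add the sources as powers (linear), then convert back to dB:
L_total = 10·log₁₀(10^(83.2/10) + 10^(85.1/10) + 10^(85.8/10)) = 10·log₁₀(912700000) = 89.6 dB SPL.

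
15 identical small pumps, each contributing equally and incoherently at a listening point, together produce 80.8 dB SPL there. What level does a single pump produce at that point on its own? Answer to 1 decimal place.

15 equal incoherent sources add 10·log₁₀(15) = 11.76 dB over one source.
L_one = 80.8 − 11.76 = 69.0 dB SPL.

69.0 dB SPL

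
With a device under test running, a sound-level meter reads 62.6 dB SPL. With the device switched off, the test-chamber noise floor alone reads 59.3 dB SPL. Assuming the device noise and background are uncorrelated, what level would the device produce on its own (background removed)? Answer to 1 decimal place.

59.9 dB SPL

Background correction is a power subtraction:
L_src = 10·log₁₀(10^(62.6/10) − 10^(59.3/10)) = 10·log₁₀(968600) = 59.9 dB SPL.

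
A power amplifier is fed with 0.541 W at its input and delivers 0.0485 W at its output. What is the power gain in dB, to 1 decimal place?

For a power ratio, dB = 10·log₁₀(P₂/P₁).
10·log₁₀(0.0485/0.541) = 10·log₁₀(0.08965) = -10.5 dB.

-10.5 dB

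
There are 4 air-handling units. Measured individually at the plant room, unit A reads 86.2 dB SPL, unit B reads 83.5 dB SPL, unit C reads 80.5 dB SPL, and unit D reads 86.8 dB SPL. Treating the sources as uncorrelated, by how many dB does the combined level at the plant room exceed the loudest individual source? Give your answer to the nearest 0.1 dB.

4.1 dB

Uncorrelated sources add in intensity (power), not in dB.
L_total = 10·log₁₀(10^(86.2/10) + 10^(83.5/10) + 10^(80.5/10) + 10^(86.8/10)) = 90.90 dB SPL.
Excess over the loudest (86.8 dB): 90.90 − 86.8 = 4.1 dB.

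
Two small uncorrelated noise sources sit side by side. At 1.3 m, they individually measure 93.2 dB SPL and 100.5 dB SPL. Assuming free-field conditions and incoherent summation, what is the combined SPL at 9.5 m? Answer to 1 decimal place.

Combined at 1.3 m: 10·log₁₀(10^(93.2/10)+10^(100.5/10)) = 101.24 dB SPL.
Then apply −20·log₁₀(9.5/1.3) = -17.28 dB → 84.0 dB SPL.

84.0 dB SPL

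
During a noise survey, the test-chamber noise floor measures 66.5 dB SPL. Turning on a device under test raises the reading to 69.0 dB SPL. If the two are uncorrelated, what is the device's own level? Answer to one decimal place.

65.4 dB SPL

Subtract intensities: L_src = 10·log₁₀(10^(L_total/10) − 10^(L_bg/10)).
L_src = 10·log₁₀(10^(69.0/10) − 10^(66.5/10)) = 10·log₁₀(3476000) = 65.4 dB SPL.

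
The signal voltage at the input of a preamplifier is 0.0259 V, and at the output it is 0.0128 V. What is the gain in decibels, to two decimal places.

Voltage ratio → dB uses the 20·log₁₀ form:
20·log₁₀(0.0128/0.0259) = 20·log₁₀(0.4942) = -6.12 dB.

-6.12 dB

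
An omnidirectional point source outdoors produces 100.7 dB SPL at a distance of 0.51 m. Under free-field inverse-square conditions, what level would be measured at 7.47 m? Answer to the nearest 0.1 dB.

77.4 dB SPL

For a point source in a free field, ΔL = −20·log₁₀(d₂/d₁).
ΔL = −20·log₁₀(7.47/0.51) = -23.32 dB, so L₂ = 100.7 + (-23.32) = 77.4 dB SPL.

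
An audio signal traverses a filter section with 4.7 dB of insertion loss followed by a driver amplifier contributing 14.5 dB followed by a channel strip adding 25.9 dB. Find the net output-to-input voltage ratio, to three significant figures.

61.0

Net gain = (−4.7) + 14.5 + 25.9 = 35.7 dB.
Voltage ratio = 10^(35.7/20) = 61.0.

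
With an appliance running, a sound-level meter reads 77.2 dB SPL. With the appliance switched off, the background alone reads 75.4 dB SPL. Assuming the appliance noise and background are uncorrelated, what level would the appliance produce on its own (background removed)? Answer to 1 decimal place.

72.5 dB SPL

Remove the background by subtracting linear intensities:
L_src = 10·log₁₀(10^(77.2/10) − 10^(75.4/10)) = 10·log₁₀(17810000) = 72.5 dB SPL.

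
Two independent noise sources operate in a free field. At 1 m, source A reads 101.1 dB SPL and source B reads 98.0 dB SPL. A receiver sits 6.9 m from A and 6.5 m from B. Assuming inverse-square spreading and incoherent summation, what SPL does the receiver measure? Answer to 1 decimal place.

At the listener: L_A = 101.1 − 20·log₁₀(6.9) = 84.32 dB; L_B = 98.0 − 20·log₁₀(6.5) = 81.74 dB.
Combined: 10·log₁₀(10^(84.32/10)+10^(81.74/10)) = 86.2 dB SPL.

86.2 dB SPL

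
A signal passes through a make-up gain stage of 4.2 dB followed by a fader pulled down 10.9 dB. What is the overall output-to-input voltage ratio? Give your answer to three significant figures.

0.462

Net gain = 4.2 + (−10.9) = -6.7 dB.
Voltage ratio = 10^(-6.7/20) = 0.462.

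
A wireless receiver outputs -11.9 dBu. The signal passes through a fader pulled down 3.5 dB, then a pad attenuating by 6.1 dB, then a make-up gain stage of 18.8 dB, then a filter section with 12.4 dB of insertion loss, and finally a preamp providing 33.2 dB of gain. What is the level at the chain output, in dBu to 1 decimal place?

+18.1 dBu

Gain stages sum in dB:
-11.9 − 3.5 − 6.1 + 18.8 − 12.4 + 33.2 = +18.1 dBu.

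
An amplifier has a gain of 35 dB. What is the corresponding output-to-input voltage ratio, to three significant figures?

Voltage ratio = 10^(dB/20).
10^(35/20) = 10^(1.750) = 56.2.

56.2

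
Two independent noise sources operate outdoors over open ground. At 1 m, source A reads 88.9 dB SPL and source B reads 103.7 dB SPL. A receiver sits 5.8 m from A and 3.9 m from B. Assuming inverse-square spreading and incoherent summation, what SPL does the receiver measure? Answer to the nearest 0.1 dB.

91.9 dB SPL

At the listener: L_A = 88.9 − 20·log₁₀(5.8) = 73.63 dB; L_B = 103.7 − 20·log₁₀(3.9) = 91.88 dB.
Combined: 10·log₁₀(10^(73.63/10)+10^(91.88/10)) = 91.9 dB SPL.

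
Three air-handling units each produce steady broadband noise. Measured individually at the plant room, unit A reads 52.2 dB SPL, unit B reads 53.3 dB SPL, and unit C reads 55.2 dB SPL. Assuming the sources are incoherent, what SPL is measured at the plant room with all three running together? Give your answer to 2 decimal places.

58.52 dB SPL

Incoherent sources sum as intensities:
L_total = 10·log₁₀(10^(52.2/10) + 10^(53.3/10) + 10^(55.2/10)) = 10·log₁₀(710900) = 58.52 dB SPL.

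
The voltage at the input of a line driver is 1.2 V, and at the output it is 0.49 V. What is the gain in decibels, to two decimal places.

-7.78 dB

For a voltage ratio, dB = 20·log₁₀(V₂/V₁).
20·log₁₀(0.49/1.2) = 20·log₁₀(0.4083) = -7.78 dB.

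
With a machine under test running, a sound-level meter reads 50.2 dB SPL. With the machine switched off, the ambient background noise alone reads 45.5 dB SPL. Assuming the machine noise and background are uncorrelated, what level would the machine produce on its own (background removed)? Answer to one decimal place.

Subtract intensities: L_src = 10·log₁₀(10^(L_total/10) − 10^(L_bg/10)).
L_src = 10·log₁₀(10^(50.2/10) − 10^(45.5/10)) = 10·log₁₀(69230) = 48.4 dB SPL.

48.4 dB SPL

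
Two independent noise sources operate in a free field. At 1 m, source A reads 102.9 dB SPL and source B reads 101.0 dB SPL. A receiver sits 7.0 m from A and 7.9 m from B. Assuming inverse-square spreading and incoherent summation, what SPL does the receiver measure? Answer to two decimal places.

87.78 dB SPL

At the listener: L_A = 102.9 − 20·log₁₀(7.0) = 85.998 dB; L_B = 101.0 − 20·log₁₀(7.9) = 83.047 dB.
Combined: 10·log₁₀(10^(85.998/10)+10^(83.047/10)) = 87.78 dB SPL.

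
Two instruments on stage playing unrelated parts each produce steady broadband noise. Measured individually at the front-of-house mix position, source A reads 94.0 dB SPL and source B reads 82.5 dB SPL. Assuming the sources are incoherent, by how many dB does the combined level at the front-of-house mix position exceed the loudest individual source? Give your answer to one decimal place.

0.3 dB

Uncorrelated sources add in intensity (power), not in dB.
L_total = 10·log₁₀(10^(94.0/10) + 10^(82.5/10)) = 94.30 dB SPL.
Excess over the loudest (94.0 dB): 94.30 − 94.0 = 0.3 dB.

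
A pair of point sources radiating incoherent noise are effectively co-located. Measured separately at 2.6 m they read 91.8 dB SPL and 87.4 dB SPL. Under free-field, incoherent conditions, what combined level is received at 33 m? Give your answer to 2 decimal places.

Combined at 2.6 m: 10·log₁₀(10^(91.8/10)+10^(87.4/10)) = 93.145 dB SPL.
Then apply −20·log₁₀(33/2.6) = -22.071 dB → 71.07 dB SPL.

71.07 dB SPL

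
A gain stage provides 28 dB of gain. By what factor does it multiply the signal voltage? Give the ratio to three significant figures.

25.1

Voltage ratio = 10^(dB/20).
10^(28/20) = 10^(1.400) = 25.1.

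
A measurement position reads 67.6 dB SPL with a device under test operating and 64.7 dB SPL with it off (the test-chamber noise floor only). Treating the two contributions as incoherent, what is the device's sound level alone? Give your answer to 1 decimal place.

64.5 dB SPL

Remove the background by subtracting linear intensities:
L_src = 10·log₁₀(10^(67.6/10) − 10^(64.7/10)) = 10·log₁₀(2803000) = 64.5 dB SPL.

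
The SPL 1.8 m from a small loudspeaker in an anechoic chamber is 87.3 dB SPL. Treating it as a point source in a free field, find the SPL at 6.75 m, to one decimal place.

75.8 dB SPL

Free-field point source: level drops by 20·log₁₀ of the distance ratio.
ΔL = −20·log₁₀(6.75/1.8) = -11.48 dB, so L₂ = 87.3 + (-11.48) = 75.8 dB SPL.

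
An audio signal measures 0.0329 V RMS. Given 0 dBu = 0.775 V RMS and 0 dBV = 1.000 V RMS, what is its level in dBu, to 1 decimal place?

-27.4 dBu

dBu = 20·log₁₀(V / 0.775 V).
20·log₁₀(0.0329/0.775) = -27.4 dBu.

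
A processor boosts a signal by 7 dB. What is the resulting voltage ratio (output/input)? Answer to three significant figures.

2.24

Voltage ratio = 10^(dB/20).
10^(7/20) = 10^(0.3500) = 2.24.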